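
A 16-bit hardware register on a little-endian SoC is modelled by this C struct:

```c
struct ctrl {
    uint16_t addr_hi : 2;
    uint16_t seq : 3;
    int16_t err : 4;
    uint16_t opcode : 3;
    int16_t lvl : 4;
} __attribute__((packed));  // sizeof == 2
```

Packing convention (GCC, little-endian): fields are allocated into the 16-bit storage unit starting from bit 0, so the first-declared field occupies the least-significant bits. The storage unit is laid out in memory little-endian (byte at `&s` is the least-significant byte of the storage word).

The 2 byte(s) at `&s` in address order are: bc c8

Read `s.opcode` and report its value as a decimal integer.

[0]=0xbc [1]=0xc8 (little-endian) → word 0xc8bc
addr_hi:2 @ bit 0 → (0xc8bc>>0)&0x3 = 0x0
seq:3 @ bit 2 → (0xc8bc>>2)&0x7 = 0x7
err:4 @ bit 5 → (0xc8bc>>5)&0xf = 0x5
opcode:3 @ bit 9 → (0xc8bc>>9)&0x7 = 0x4  ←
lvl:4 @ bit 12 → (0xc8bc>>12)&0xf = 0xc

4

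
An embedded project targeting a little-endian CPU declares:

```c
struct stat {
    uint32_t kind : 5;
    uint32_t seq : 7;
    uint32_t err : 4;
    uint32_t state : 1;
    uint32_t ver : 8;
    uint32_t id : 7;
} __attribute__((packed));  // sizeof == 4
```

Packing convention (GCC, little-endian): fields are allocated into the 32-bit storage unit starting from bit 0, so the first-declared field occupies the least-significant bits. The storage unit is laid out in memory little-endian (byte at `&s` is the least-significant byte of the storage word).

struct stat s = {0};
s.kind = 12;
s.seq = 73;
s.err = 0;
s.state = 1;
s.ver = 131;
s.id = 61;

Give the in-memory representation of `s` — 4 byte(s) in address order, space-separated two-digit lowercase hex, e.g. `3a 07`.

2c 09 07 7b

[0+:5] kind=12 & 0x1f = 0xc; word=0x0000000c
[5+:7] seq=73 & 0x7f = 0x49; word=0x0000092c
[12+:4] err=0 & 0xf = 0x0; word=0x0000092c
[16+:1] state=1 & 0x1 = 0x1; word=0x0001092c
[17+:8] ver=131 & 0xff = 0x83; word=0x0107092c
[25+:7] id=61 & 0x7f = 0x3d; word=0x7b07092c
word = 0x7b07092c → little-endian bytes:
  [0]=0x2c  [1]=0x09  [2]=0x07  [3]=0x7b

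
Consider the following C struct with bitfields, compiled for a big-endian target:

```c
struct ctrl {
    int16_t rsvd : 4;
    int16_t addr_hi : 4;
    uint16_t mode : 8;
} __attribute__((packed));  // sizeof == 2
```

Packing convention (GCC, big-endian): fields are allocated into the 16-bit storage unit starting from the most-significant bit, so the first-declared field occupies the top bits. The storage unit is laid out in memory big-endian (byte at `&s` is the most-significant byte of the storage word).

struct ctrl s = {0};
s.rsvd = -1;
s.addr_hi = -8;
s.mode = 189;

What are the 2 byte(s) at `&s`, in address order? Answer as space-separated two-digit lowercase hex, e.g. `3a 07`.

[12+:4] rsvd=-1 & 0xf = 0xf; word=0xf000
[8+:4] addr_hi=-8 & 0xf = 0x8; word=0xf800
[0+:8] mode=189 & 0xff = 0xbd; word=0xf8bd
word = 0xf8bd → big-endian bytes:
  [0]=0xf8  [1]=0xbd

f8 bd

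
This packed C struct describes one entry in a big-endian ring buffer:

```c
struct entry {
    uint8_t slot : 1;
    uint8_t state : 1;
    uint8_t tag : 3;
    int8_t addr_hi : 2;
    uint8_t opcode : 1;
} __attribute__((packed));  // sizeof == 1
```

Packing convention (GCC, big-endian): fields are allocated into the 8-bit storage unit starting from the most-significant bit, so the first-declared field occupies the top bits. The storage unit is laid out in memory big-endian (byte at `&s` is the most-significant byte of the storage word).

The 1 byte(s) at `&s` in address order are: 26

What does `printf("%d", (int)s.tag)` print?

[0]=0x26 (big-endian) → word 0x26
slot [7+:1] = (word>>7) & 0x1 = 0
state [6+:1] = (word>>6) & 0x1 = 0
tag [3+:3] = (word>>3) & 0x7 = 4  ←
addr_hi [1+:2] = (word>>1) & 0x3 = 3
opcode [0+:1] = (word>>0) & 0x1 = 0

4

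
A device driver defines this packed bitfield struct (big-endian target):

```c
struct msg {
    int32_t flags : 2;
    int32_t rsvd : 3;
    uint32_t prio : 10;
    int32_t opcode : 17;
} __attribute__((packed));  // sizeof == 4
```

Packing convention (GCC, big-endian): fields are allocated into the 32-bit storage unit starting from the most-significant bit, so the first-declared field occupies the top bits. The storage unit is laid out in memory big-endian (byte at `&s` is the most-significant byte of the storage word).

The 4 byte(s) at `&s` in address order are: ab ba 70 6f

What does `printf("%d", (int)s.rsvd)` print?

[0]=0xab [1]=0xba [2]=0x70 [3]=0x6f (big-endian) → word 0xabba706f
flags:2 @ bit 30 → (0xabba706f>>30)&0x3 = 0x2
rsvd:3 @ bit 27 → (0xabba706f>>27)&0x7 = 0x5  ←
prio:10 @ bit 17 → (0xabba706f>>17)&0x3ff = 0x1dd
opcode:17 @ bit 0 → (0xabba706f>>0)&0x1ffff = 0x706f
rsvd signed 3b, MSB=1: 5 - 8 = -3

-3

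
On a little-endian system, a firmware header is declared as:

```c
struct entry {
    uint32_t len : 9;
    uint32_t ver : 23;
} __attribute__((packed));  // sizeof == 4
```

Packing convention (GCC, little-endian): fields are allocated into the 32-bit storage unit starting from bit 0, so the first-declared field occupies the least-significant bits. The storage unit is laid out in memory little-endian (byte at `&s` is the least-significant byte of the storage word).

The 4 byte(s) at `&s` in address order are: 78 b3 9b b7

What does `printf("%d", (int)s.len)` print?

[0]=0x78 [1]=0xb3 [2]=0x9b [3]=0xb7 (little-endian) → word 0xb79bb378
len:9 @ bit 0 → (0xb79bb378>>0)&0x1ff = 0x178  ←
ver:23 @ bit 9 → (0xb79bb378>>9)&0x7fffff = 0x5bcdd9

376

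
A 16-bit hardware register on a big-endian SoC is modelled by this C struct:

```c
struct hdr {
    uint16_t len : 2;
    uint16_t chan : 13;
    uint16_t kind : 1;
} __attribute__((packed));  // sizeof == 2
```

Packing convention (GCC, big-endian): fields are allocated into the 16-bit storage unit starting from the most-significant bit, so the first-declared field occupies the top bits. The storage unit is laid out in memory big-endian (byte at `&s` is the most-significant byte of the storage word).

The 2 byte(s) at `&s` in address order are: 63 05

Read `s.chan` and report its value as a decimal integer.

4482

[0]=0x63 [1]=0x05 (big-endian) → word 0x6305
len [14+:2] = (word>>14) & 0x3 = 1
chan [1+:13] = (word>>1) & 0x1fff = 4482  ←
kind [0+:1] = (word>>0) & 0x1 = 1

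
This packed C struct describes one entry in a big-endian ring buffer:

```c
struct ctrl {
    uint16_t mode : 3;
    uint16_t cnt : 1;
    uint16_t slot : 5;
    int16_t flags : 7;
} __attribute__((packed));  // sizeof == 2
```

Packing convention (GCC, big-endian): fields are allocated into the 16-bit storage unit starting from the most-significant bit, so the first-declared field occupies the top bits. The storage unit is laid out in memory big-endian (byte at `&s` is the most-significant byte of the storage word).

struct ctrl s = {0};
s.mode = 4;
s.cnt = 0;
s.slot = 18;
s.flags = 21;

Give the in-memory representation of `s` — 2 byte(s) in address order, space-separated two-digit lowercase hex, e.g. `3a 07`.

89 15

mode (3b) val=4 bits=0x4 at bit 13: 0x8000
cnt (1b) val=0 bits=0x0 at bit 12: 0x8000
slot (5b) val=18 bits=0x12 at bit 7: 0x8900
flags (7b) val=21 bits=0x15 at bit 0: 0x8915
word = 0x8915 → big-endian bytes:
  [0]=0x89  [1]=0x15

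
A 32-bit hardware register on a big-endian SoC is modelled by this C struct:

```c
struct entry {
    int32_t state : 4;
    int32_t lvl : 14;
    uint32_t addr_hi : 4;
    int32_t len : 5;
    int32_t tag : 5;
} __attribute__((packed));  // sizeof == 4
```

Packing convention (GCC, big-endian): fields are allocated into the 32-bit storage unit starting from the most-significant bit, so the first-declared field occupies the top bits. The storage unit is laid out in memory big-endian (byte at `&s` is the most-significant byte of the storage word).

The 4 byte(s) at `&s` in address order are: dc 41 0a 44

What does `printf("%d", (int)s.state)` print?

-3

[0]=0xdc [1]=0x41 [2]=0x0a [3]=0x44 (big-endian) → word 0xdc410a44
state:4 @ bit 28 → (0xdc410a44>>28)&0xf = 0xd  ←
lvl:14 @ bit 14 → (0xdc410a44>>14)&0x3fff = 0x3104
addr_hi:4 @ bit 10 → (0xdc410a44>>10)&0xf = 0x2
len:5 @ bit 5 → (0xdc410a44>>5)&0x1f = 0x12
tag:5 @ bit 0 → (0xdc410a44>>0)&0x1f = 0x4
state signed 4b, MSB=1: 13 - 16 = -3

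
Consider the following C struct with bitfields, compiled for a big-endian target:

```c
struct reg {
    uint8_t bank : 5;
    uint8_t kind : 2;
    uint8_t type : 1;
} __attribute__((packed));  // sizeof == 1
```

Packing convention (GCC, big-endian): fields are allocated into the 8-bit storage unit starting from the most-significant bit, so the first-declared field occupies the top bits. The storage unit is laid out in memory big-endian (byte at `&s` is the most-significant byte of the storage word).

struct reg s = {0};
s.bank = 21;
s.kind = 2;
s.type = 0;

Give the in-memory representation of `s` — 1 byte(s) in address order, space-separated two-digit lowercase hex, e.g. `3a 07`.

ac

bank (5b) val=21 bits=0x15 at bit 3: 0xa8
kind (2b) val=2 bits=0x2 at bit 1: 0xac
type (1b) val=0 bits=0x0 at bit 0: 0xac
word = 0xac → big-endian bytes:
  [0]=0xac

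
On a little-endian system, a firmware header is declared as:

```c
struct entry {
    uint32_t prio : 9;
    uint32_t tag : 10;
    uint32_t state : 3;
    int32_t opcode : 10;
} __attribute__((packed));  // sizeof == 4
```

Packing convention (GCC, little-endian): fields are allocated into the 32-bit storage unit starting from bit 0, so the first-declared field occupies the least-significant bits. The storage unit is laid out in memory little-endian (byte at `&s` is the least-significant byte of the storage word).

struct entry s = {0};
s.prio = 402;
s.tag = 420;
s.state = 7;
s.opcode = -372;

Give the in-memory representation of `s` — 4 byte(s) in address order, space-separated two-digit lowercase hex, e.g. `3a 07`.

prio (9b) val=402 bits=0x192 at bit 0: 0x00000192
tag (10b) val=420 bits=0x1a4 at bit 9: 0x00034992
state (3b) val=7 bits=0x7 at bit 19: 0x003b4992
opcode (10b) val=-372 bits=0x28c at bit 22: 0xa33b4992
word = 0xa33b4992 → little-endian bytes:
  [0]=0x92  [1]=0x49  [2]=0x3b  [3]=0xa3

92 49 3b a3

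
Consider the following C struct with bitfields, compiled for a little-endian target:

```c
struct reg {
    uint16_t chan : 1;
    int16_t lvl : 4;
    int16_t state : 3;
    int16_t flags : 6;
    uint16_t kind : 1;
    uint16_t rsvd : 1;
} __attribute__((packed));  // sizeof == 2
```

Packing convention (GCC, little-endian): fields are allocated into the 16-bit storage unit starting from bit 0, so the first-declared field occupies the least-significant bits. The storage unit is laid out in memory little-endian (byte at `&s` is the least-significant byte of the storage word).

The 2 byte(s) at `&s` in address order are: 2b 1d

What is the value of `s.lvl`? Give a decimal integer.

[0]=0x2b [1]=0x1d (little-endian) → word 0x1d2b
chan [0+:1] = (word>>0) & 0x1 = 1
lvl [1+:4] = (word>>1) & 0xf = 5  ←
state [5+:3] = (word>>5) & 0x7 = 1
flags [8+:6] = (word>>8) & 0x3f = 29
kind [14+:1] = (word>>14) & 0x1 = 0
rsvd [15+:1] = (word>>15) & 0x1 = 0
lvl signed 4b, MSB=0: value = 5

5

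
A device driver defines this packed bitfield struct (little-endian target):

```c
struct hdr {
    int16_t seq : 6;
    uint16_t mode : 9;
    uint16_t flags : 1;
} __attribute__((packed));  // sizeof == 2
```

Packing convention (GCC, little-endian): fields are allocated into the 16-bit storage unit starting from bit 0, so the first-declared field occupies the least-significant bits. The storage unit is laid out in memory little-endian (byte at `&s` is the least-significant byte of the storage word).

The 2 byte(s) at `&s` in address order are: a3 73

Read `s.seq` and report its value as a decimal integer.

-29

[0]=0xa3 [1]=0x73 (little-endian) → word 0x73a3
seq:6 @ bit 0 → (0x73a3>>0)&0x3f = 0x23  ←
mode:9 @ bit 6 → (0x73a3>>6)&0x1ff = 0x1ce
flags:1 @ bit 15 → (0x73a3>>15)&0x1 = 0x0
seq signed 6b, MSB=1: 35 - 64 = -29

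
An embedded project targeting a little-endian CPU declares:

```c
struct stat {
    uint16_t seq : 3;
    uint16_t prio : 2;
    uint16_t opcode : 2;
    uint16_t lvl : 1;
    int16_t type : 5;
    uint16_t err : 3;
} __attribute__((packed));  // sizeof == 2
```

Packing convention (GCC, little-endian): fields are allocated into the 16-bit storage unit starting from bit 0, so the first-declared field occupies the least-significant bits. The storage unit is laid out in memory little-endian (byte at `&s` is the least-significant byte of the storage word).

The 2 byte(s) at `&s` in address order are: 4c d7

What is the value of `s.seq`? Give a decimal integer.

[0]=0x4c [1]=0xd7 (little-endian) → word 0xd74c
seq:3 @ bit 0 → (0xd74c>>0)&0x7 = 0x4  ←
prio:2 @ bit 3 → (0xd74c>>3)&0x3 = 0x1
opcode:2 @ bit 5 → (0xd74c>>5)&0x3 = 0x2
lvl:1 @ bit 7 → (0xd74c>>7)&0x1 = 0x0
type:5 @ bit 8 → (0xd74c>>8)&0x1f = 0x17
err:3 @ bit 13 → (0xd74c>>13)&0x7 = 0x6

4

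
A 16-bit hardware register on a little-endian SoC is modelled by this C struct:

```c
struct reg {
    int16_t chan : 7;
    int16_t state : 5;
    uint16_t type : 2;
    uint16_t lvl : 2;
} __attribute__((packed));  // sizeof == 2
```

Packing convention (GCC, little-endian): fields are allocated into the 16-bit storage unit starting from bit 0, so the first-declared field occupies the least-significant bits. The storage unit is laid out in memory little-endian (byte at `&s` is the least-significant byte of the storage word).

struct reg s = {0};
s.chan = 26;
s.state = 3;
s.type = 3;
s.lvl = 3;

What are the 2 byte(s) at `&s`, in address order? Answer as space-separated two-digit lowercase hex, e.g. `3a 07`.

9a f1

[0+:7] chan=26 & 0x7f = 0x1a; word=0x001a
[7+:5] state=3 & 0x1f = 0x3; word=0x019a
[12+:2] type=3 & 0x3 = 0x3; word=0x319a
[14+:2] lvl=3 & 0x3 = 0x3; word=0xf19a
word = 0xf19a → little-endian bytes:
  [0]=0x9a  [1]=0xf1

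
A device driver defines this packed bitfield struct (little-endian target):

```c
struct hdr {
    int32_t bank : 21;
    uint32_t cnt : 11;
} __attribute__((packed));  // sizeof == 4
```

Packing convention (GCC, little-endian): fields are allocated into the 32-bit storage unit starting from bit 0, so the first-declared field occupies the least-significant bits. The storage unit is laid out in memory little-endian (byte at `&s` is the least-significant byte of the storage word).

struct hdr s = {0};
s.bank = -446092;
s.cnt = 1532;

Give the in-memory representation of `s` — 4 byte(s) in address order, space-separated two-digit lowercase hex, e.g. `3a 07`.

bank:21 = -446092 → 0x193174 << 0 → word 0x00193174
cnt:11 = 1532 → 0x5fc << 21 → word 0xbf993174
word = 0xbf993174 → little-endian bytes:
  [0]=0x74  [1]=0x31  [2]=0x99  [3]=0xbf

74 31 99 bf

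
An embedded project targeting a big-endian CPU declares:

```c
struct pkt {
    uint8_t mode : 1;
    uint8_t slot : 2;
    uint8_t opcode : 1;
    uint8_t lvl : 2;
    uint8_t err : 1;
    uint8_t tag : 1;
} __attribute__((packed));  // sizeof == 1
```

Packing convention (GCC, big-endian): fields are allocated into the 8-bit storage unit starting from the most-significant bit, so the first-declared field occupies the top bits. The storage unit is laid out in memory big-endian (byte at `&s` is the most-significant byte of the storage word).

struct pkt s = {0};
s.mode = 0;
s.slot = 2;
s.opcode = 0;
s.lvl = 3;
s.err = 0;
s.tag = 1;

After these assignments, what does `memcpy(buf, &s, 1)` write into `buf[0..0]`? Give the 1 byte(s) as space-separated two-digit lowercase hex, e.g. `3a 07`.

mode (1b) val=0 bits=0x0 at bit 7: 0x00
slot (2b) val=2 bits=0x2 at bit 5: 0x40
opcode (1b) val=0 bits=0x0 at bit 4: 0x40
lvl (2b) val=3 bits=0x3 at bit 2: 0x4c
err (1b) val=0 bits=0x0 at bit 1: 0x4c
tag (1b) val=1 bits=0x1 at bit 0: 0x4d
word = 0x4d → big-endian bytes:
  [0]=0x4d

4d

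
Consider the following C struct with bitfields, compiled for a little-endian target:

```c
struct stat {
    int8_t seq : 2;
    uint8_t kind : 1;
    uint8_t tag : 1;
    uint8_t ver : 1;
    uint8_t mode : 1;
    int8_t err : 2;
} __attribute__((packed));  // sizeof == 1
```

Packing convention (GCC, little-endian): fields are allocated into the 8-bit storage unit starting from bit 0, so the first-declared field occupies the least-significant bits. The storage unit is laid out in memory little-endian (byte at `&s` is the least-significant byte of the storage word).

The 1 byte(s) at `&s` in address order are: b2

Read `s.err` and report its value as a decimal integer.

-2

[0]=0xb2 (little-endian) → word 0xb2
seq [0+:2] = (word>>0) & 0x3 = 2
kind [2+:1] = (word>>2) & 0x1 = 0
tag [3+:1] = (word>>3) & 0x1 = 0
ver [4+:1] = (word>>4) & 0x1 = 1
mode [5+:1] = (word>>5) & 0x1 = 1
err [6+:2] = (word>>6) & 0x3 = 2  ←
err signed 2b, MSB=1: 2 - 4 = -2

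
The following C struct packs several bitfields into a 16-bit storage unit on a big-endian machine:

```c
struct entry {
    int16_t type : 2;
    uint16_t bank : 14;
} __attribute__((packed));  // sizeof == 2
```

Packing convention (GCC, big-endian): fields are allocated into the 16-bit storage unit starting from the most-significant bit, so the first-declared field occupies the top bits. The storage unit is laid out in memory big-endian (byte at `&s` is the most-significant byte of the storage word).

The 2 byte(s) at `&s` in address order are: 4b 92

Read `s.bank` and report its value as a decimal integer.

2962

[0]=0x4b [1]=0x92 (big-endian) → word 0x4b92
type:2 @ bit 14 → (0x4b92>>14)&0x3 = 0x1
bank:14 @ bit 0 → (0x4b92>>0)&0x3fff = 0xb92  ←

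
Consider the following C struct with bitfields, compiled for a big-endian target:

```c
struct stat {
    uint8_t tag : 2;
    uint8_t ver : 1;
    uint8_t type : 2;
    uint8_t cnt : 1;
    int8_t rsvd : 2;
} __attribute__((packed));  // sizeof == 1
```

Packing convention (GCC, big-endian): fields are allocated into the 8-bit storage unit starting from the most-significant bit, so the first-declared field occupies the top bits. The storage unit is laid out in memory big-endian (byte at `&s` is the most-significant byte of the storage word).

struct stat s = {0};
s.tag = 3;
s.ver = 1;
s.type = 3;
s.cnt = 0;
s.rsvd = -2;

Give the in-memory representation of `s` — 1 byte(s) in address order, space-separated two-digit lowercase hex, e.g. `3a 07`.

tag (2b) val=3 bits=0x3 at bit 6: 0xc0
ver (1b) val=1 bits=0x1 at bit 5: 0xe0
type (2b) val=3 bits=0x3 at bit 3: 0xf8
cnt (1b) val=0 bits=0x0 at bit 2: 0xf8
rsvd (2b) val=-2 bits=0x2 at bit 0: 0xfa
word = 0xfa → big-endian bytes:
  [0]=0xfa

fa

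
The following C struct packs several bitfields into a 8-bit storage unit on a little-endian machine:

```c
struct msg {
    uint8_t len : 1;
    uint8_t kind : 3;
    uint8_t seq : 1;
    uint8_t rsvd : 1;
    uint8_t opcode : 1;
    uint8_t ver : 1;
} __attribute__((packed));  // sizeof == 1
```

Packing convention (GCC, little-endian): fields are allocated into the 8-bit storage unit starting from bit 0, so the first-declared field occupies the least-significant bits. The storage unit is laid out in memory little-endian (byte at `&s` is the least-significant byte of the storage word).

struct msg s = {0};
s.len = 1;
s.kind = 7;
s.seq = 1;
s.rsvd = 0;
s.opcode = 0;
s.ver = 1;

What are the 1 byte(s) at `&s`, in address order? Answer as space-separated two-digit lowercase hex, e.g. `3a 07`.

9f

len (1b) val=1 bits=0x1 at bit 0: 0x01
kind (3b) val=7 bits=0x7 at bit 1: 0x0f
seq (1b) val=1 bits=0x1 at bit 4: 0x1f
rsvd (1b) val=0 bits=0x0 at bit 5: 0x1f
opcode (1b) val=0 bits=0x0 at bit 6: 0x1f
ver (1b) val=1 bits=0x1 at bit 7: 0x9f
word = 0x9f → little-endian bytes:
  [0]=0x9f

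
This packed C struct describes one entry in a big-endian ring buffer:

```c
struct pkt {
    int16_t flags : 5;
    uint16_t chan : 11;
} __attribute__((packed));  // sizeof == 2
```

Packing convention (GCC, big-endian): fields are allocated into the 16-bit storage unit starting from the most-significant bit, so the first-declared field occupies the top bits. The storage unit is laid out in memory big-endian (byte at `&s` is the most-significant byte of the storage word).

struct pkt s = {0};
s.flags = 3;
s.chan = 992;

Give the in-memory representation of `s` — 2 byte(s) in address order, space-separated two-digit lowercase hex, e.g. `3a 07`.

flags:5 = 3 → 0x3 << 11 → word 0x1800
chan:11 = 992 → 0x3e0 << 0 → word 0x1be0
word = 0x1be0 → big-endian bytes:
  [0]=0x1b  [1]=0xe0

1b e0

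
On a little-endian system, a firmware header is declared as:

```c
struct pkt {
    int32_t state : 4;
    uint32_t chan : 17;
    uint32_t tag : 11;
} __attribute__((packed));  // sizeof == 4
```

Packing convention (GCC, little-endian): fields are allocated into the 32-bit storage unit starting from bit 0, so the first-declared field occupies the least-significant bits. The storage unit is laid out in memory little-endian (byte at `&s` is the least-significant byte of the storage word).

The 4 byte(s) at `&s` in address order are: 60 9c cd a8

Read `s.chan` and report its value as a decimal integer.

55750

[0]=0x60 [1]=0x9c [2]=0xcd [3]=0xa8 (little-endian) → word 0xa8cd9c60
state:4 @ bit 0 → (0xa8cd9c60>>0)&0xf = 0x0
chan:17 @ bit 4 → (0xa8cd9c60>>4)&0x1ffff = 0xd9c6  ←
tag:11 @ bit 21 → (0xa8cd9c60>>21)&0x7ff = 0x546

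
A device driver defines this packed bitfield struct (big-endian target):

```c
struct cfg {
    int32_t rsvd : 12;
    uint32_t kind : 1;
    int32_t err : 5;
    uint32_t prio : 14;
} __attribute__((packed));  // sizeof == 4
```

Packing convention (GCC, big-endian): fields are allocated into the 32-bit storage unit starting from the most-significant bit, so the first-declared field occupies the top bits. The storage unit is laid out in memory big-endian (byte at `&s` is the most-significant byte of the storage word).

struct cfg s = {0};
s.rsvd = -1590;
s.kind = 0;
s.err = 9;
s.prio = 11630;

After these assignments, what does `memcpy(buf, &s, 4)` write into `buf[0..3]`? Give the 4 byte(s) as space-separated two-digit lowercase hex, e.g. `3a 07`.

rsvd (12b) val=-1590 bits=0x9ca at bit 20: 0x9ca00000
kind (1b) val=0 bits=0x0 at bit 19: 0x9ca00000
err (5b) val=9 bits=0x9 at bit 14: 0x9ca24000
prio (14b) val=11630 bits=0x2d6e at bit 0: 0x9ca26d6e
word = 0x9ca26d6e → big-endian bytes:
  [0]=0x9c  [1]=0xa2  [2]=0x6d  [3]=0x6e

9c a2 6d 6e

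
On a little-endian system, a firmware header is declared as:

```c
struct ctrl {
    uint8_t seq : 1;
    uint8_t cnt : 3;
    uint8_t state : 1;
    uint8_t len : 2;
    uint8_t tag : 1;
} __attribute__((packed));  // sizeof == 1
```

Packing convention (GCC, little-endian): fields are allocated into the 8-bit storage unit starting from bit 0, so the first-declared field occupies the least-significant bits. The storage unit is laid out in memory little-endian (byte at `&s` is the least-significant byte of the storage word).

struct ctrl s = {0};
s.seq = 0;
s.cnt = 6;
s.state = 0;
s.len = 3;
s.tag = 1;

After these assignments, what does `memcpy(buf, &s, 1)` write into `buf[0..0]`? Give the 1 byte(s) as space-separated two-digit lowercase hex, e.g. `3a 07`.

seq (1b) val=0 bits=0x0 at bit 0: 0x00
cnt (3b) val=6 bits=0x6 at bit 1: 0x0c
state (1b) val=0 bits=0x0 at bit 4: 0x0c
len (2b) val=3 bits=0x3 at bit 5: 0x6c
tag (1b) val=1 bits=0x1 at bit 7: 0xec
word = 0xec → little-endian bytes:
  [0]=0xec

ec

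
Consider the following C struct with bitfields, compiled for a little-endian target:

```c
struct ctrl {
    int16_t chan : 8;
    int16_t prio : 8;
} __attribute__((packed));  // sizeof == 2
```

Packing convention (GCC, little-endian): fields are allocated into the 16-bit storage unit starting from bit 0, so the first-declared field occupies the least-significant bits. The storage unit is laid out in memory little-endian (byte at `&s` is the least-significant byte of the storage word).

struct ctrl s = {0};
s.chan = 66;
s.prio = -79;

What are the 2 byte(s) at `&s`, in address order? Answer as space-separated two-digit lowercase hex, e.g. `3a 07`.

chan:8 = 66 → 0x42 << 0 → word 0x0042
prio:8 = -79 → 0xb1 << 8 → word 0xb142
word = 0xb142 → little-endian bytes:
  [0]=0x42  [1]=0xb1

42 b1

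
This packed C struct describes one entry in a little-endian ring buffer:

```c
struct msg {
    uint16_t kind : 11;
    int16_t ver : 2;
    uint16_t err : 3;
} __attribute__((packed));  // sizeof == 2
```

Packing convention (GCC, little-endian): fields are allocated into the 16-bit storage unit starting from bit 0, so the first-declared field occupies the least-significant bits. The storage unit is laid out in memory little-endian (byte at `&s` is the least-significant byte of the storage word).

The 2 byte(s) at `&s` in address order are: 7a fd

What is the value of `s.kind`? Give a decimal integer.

[0]=0x7a [1]=0xfd (little-endian) → word 0xfd7a
kind [0+:11] = (word>>0) & 0x7ff = 1402  ←
ver [11+:2] = (word>>11) & 0x3 = 3
err [13+:3] = (word>>13) & 0x7 = 7

1402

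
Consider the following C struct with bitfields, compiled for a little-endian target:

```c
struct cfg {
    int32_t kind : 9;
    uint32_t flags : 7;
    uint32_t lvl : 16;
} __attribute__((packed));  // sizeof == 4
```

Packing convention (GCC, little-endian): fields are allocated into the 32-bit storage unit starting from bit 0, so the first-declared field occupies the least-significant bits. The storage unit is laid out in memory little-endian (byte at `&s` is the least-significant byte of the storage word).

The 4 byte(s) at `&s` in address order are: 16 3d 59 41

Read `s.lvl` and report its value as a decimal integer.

[0]=0x16 [1]=0x3d [2]=0x59 [3]=0x41 (little-endian) → word 0x41593d16
kind:9 @ bit 0 → (0x41593d16>>0)&0x1ff = 0x116
flags:7 @ bit 9 → (0x41593d16>>9)&0x7f = 0x1e
lvl:16 @ bit 16 → (0x41593d16>>16)&0xffff = 0x4159  ←

16729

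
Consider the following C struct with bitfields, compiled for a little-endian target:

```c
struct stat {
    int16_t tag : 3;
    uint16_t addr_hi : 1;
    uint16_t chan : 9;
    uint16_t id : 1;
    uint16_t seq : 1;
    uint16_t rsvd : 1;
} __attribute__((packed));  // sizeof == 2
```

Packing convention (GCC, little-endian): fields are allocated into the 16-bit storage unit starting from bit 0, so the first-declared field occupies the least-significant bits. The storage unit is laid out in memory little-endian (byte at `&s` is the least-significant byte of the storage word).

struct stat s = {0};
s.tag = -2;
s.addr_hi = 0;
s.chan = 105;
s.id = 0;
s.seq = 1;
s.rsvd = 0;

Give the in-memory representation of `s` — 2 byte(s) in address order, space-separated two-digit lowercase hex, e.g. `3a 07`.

[0+:3] tag=-2 & 0x7 = 0x6; word=0x0006
[3+:1] addr_hi=0 & 0x1 = 0x0; word=0x0006
[4+:9] chan=105 & 0x1ff = 0x69; word=0x0696
[13+:1] id=0 & 0x1 = 0x0; word=0x0696
[14+:1] seq=1 & 0x1 = 0x1; word=0x4696
[15+:1] rsvd=0 & 0x1 = 0x0; word=0x4696
word = 0x4696 → little-endian bytes:
  [0]=0x96  [1]=0x46

96 46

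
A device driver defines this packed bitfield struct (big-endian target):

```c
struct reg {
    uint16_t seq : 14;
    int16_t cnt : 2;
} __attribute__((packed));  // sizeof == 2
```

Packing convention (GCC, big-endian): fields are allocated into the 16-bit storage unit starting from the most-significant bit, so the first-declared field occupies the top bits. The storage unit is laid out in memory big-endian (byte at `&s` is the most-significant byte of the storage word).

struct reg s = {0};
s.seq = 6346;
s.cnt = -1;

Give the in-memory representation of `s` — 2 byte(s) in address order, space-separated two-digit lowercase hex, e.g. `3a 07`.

seq:14 = 6346 → 0x18ca << 2 → word 0x6328
cnt:2 = -1 → 0x3 << 0 → word 0x632b
word = 0x632b → big-endian bytes:
  [0]=0x63  [1]=0x2b

63 2b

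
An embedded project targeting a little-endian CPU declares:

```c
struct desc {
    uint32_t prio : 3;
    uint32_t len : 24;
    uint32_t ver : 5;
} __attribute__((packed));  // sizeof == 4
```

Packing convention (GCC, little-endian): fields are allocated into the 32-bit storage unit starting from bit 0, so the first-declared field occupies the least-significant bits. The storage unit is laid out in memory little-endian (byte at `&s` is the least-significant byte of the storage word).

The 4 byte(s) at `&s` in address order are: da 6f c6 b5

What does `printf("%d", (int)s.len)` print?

[0]=0xda [1]=0x6f [2]=0xc6 [3]=0xb5 (little-endian) → word 0xb5c66fda
prio [0+:3] = (word>>0) & 0x7 = 2
len [3+:24] = (word>>3) & 0xffffff = 12111355  ←
ver [27+:5] = (word>>27) & 0x1f = 22

12111355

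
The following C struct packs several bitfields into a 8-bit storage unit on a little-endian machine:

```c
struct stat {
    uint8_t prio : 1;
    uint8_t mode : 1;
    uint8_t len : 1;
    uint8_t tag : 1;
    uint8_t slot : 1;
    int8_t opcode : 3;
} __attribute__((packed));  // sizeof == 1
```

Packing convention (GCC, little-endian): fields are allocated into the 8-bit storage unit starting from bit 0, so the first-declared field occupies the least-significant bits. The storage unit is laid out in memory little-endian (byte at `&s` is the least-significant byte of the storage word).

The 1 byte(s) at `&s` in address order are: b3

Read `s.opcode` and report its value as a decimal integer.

[0]=0xb3 (little-endian) → word 0xb3
prio [0+:1] = (word>>0) & 0x1 = 1
mode [1+:1] = (word>>1) & 0x1 = 1
len [2+:1] = (word>>2) & 0x1 = 0
tag [3+:1] = (word>>3) & 0x1 = 0
slot [4+:1] = (word>>4) & 0x1 = 1
opcode [5+:3] = (word>>5) & 0x7 = 5  ←
opcode signed 3b, MSB=1: 5 - 8 = -3

-3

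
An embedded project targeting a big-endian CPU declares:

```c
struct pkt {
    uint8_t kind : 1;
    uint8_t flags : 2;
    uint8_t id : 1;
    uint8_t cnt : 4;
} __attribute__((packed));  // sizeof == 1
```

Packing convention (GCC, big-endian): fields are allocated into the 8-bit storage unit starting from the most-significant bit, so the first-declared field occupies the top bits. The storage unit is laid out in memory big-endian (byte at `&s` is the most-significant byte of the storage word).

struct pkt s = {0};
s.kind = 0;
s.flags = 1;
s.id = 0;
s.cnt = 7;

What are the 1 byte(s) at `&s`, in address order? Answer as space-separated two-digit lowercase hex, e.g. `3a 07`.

27

[7+:1] kind=0 & 0x1 = 0x0; word=0x00
[5+:2] flags=1 & 0x3 = 0x1; word=0x20
[4+:1] id=0 & 0x1 = 0x0; word=0x20
[0+:4] cnt=7 & 0xf = 0x7; word=0x27
word = 0x27 → big-endian bytes:
  [0]=0x27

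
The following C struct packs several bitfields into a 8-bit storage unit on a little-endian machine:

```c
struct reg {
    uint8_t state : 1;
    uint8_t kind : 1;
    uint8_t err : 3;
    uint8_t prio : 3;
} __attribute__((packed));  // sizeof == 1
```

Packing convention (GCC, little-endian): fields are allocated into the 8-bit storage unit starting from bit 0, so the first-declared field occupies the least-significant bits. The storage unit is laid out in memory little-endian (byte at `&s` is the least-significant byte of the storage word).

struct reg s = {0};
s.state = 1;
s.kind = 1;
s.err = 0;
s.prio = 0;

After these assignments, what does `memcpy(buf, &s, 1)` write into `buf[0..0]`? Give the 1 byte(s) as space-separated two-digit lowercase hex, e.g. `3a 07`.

03

state:1 = 1 → 0x1 << 0 → word 0x01
kind:1 = 1 → 0x1 << 1 → word 0x03
err:3 = 0 → 0x0 << 2 → word 0x03
prio:3 = 0 → 0x0 << 5 → word 0x03
word = 0x03 → little-endian bytes:
  [0]=0x03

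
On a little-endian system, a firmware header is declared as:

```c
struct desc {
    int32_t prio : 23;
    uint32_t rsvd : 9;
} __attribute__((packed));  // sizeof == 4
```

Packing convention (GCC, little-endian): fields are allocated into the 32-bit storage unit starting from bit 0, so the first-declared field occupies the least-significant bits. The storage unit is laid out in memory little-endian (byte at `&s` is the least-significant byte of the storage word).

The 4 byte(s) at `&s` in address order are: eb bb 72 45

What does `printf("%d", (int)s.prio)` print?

-869397

[0]=0xeb [1]=0xbb [2]=0x72 [3]=0x45 (little-endian) → word 0x4572bbeb
prio:23 @ bit 0 → (0x4572bbeb>>0)&0x7fffff = 0x72bbeb  ←
rsvd:9 @ bit 23 → (0x4572bbeb>>23)&0x1ff = 0x8a
prio signed 23b, MSB=1: 7519211 - 8388608 = -869397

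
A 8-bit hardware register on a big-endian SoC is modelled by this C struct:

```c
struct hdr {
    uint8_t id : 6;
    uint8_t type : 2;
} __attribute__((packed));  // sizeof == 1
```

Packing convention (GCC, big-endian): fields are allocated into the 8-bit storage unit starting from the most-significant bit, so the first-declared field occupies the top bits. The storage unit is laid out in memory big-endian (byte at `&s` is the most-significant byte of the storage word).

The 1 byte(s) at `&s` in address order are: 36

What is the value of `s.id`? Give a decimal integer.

[0]=0x36 (big-endian) → word 0x36
id [2+:6] = (word>>2) & 0x3f = 13  ←
type [0+:2] = (word>>0) & 0x3 = 2

13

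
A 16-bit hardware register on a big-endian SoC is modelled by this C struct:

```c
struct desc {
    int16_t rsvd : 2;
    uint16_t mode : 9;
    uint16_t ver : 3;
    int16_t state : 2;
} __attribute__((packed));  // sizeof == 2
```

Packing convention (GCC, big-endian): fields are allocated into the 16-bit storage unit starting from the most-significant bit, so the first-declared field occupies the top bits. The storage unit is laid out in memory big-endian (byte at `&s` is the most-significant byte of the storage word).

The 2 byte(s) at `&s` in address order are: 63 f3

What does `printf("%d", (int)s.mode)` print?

[0]=0x63 [1]=0xf3 (big-endian) → word 0x63f3
rsvd:2 @ bit 14 → (0x63f3>>14)&0x3 = 0x1
mode:9 @ bit 5 → (0x63f3>>5)&0x1ff = 0x11f  ←
ver:3 @ bit 2 → (0x63f3>>2)&0x7 = 0x4
state:2 @ bit 0 → (0x63f3>>0)&0x3 = 0x3

287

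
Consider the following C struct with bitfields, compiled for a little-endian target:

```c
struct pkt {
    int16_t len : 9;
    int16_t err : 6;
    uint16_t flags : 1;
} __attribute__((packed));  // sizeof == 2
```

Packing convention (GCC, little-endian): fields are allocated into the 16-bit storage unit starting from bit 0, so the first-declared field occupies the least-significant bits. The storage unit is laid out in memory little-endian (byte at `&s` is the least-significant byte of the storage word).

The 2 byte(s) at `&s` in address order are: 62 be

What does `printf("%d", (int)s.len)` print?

98

[0]=0x62 [1]=0xbe (little-endian) → word 0xbe62
len [0+:9] = (word>>0) & 0x1ff = 98  ←
err [9+:6] = (word>>9) & 0x3f = 31
flags [15+:1] = (word>>15) & 0x1 = 1
len signed 9b, MSB=0: value = 98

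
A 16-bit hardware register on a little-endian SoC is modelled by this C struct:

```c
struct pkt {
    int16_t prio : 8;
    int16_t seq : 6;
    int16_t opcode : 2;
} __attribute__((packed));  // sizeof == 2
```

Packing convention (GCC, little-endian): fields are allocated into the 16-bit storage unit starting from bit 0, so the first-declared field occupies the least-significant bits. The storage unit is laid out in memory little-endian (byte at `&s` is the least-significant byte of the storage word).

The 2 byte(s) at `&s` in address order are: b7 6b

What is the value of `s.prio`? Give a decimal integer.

-73

[0]=0xb7 [1]=0x6b (little-endian) → word 0x6bb7
prio [0+:8] = (word>>0) & 0xff = 183  ←
seq [8+:6] = (word>>8) & 0x3f = 43
opcode [14+:2] = (word>>14) & 0x3 = 1
prio signed 8b, MSB=1: 183 - 256 = -73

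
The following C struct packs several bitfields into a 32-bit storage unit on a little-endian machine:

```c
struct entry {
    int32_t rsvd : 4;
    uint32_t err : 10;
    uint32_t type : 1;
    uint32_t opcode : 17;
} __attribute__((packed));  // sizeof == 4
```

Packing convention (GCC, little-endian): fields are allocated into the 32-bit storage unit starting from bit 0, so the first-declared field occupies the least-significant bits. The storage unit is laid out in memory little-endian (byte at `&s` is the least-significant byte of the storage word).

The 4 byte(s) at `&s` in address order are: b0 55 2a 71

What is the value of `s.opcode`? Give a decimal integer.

[0]=0xb0 [1]=0x55 [2]=0x2a [3]=0x71 (little-endian) → word 0x712a55b0
rsvd [0+:4] = (word>>0) & 0xf = 0
err [4+:10] = (word>>4) & 0x3ff = 347
type [14+:1] = (word>>14) & 0x1 = 1
opcode [15+:17] = (word>>15) & 0x1ffff = 57940  ←

57940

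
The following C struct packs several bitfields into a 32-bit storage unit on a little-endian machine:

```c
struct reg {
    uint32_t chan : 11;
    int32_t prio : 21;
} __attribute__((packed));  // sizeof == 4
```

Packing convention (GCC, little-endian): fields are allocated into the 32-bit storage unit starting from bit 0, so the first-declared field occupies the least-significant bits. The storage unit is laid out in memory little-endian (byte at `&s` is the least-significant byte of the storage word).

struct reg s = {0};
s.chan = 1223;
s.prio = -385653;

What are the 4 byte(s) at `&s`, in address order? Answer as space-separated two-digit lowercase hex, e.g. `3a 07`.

chan (11b) val=1223 bits=0x4c7 at bit 0: 0x000004c7
prio (21b) val=-385653 bits=0x1a1d8b at bit 11: 0xd0ec5cc7
word = 0xd0ec5cc7 → little-endian bytes:
  [0]=0xc7  [1]=0x5c  [2]=0xec  [3]=0xd0

c7 5c ec d0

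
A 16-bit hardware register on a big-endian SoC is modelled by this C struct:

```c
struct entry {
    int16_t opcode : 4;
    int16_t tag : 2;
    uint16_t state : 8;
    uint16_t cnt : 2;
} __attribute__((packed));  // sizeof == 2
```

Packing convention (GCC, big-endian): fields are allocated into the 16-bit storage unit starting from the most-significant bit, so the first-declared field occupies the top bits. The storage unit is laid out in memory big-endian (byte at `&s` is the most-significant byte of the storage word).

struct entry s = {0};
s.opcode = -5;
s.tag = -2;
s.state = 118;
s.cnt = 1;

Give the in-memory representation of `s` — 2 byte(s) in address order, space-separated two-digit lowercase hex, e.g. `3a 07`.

[12+:4] opcode=-5 & 0xf = 0xb; word=0xb000
[10+:2] tag=-2 & 0x3 = 0x2; word=0xb800
[2+:8] state=118 & 0xff = 0x76; word=0xb9d8
[0+:2] cnt=1 & 0x3 = 0x1; word=0xb9d9
word = 0xb9d9 → big-endian bytes:
  [0]=0xb9  [1]=0xd9

b9 d9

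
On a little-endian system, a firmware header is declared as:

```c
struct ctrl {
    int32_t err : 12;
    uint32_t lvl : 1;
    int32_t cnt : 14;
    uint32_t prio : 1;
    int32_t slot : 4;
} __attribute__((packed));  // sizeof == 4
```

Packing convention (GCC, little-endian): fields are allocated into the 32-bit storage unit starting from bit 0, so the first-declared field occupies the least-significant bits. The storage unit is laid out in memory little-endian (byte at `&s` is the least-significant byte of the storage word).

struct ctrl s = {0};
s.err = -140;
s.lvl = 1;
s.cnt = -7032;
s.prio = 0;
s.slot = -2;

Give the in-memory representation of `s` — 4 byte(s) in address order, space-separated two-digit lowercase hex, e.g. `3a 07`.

74 1f 91 e4

err (12b) val=-140 bits=0xf74 at bit 0: 0x00000f74
lvl (1b) val=1 bits=0x1 at bit 12: 0x00001f74
cnt (14b) val=-7032 bits=0x2488 at bit 13: 0x04911f74
prio (1b) val=0 bits=0x0 at bit 27: 0x04911f74
slot (4b) val=-2 bits=0xe at bit 28: 0xe4911f74
word = 0xe4911f74 → little-endian bytes:
  [0]=0x74  [1]=0x1f  [2]=0x91  [3]=0xe4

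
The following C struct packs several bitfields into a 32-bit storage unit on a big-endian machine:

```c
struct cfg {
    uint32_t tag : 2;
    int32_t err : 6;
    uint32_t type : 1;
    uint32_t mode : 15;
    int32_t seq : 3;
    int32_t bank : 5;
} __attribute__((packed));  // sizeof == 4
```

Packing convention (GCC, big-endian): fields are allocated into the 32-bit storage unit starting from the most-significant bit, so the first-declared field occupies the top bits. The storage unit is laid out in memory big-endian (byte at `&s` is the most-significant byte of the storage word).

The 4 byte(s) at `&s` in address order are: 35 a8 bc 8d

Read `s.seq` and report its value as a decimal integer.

[0]=0x35 [1]=0xa8 [2]=0xbc [3]=0x8d (big-endian) → word 0x35a8bc8d
tag [30+:2] = (word>>30) & 0x3 = 0
err [24+:6] = (word>>24) & 0x3f = 53
type [23+:1] = (word>>23) & 0x1 = 1
mode [8+:15] = (word>>8) & 0x7fff = 10428
seq [5+:3] = (word>>5) & 0x7 = 4  ←
bank [0+:5] = (word>>0) & 0x1f = 13
seq signed 3b, MSB=1: 4 - 8 = -4

-4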